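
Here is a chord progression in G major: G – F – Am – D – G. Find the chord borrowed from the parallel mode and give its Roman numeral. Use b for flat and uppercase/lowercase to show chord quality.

The diatonic triads in G major are G, Am, Bm, C, D, Em, F#dim. G, Am and D all belong to that set. F (F–A–C) doesn't fit — on degree 7 G major would have F#dim (vii°). F is the degree-7 chord of G minor, so it is the borrowed bVII.

bVII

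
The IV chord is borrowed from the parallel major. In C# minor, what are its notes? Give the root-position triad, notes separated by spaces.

The root, F#, is scale degree 4 — the same note in C# minor and C# major; only the chord quality changes. Building the major chord from the parallel major on F#: F#–A#–C#.

F# A# C#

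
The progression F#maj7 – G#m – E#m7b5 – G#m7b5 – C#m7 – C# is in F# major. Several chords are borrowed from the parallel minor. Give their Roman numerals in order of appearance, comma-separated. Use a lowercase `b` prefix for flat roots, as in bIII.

iiø7, v7

The diatonic triads in F# major are F#, G#m, A#m, B, C#, D#m, E#dim. F#maj7, G#m, E#m7b5 and C# all belong to that set. G#m7b5 (G#–B–D–F#) is not: scale degree 2 in F# major carries G#m (ii). In F# minor the chord on that degree is G#m7b5, so here it functions as iiø7, borrowed from the parallel minor. C#m7 (C#–E–G#–B) doesn't fit — on degree 5 F# major would have C# (V). C#m7 is the degree-5 chord of F# minor, so it is the borrowed v7.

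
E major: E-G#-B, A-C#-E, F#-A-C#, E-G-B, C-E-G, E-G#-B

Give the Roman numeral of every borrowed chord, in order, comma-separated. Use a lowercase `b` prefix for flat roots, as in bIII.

i, bVI

The diatonic triads in E major are E, F#m, G#m, A, B, C#m, D#dim. Of the given chords, E–G#–B = E, A–C#–E = A and F#–A–C# = F#m are diatonic. E–G–B is not: scale degree 1 in E major carries E (I). In E minor the chord on that degree is Em, so here it functions as i, borrowed from the parallel minor. But C–E–G is foreign: the diatonic vi on degree 6 is C#m, whereas C comes from E minor. It is labeled bVI.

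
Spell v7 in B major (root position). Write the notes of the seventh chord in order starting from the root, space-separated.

F# A C# E

v7 is built on scale degree 5, which is F# in both B major and its parallel. Building the minor-seventh chord from the parallel minor on F#: F#–A–C#–E.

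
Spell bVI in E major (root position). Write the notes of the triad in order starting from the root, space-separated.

bVI is built on the lowered scale degree 6. In E major degree 6 is C#; lowered it becomes C. Building the major chord from the parallel minor on C: C–E–G.

C E G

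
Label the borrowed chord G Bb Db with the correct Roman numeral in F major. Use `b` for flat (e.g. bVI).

G is scale degree 2 in F major. Diatonically F major has Gm (ii) on that degree; G–Bb–Db is instead the diminished chord native to F minor, so it takes the label ii°.

ii°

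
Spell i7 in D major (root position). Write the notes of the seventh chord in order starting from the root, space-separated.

D F A C

The root, D, is scale degree 1 — the same note in D major and D minor; only the chord quality changes. In D minor the chord on D is D–F–A–C.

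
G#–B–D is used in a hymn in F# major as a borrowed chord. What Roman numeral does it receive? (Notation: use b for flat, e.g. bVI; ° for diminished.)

G# is scale degree 2 in F# major. The diatonic chord on degree 2 would be G#m (ii), but G#–B–D is the diminished chord from F# minor. As a borrowed chord it is labeled ii°.

ii°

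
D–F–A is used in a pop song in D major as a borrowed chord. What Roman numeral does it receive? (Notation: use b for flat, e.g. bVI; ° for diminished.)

i

The root D is the diatonic 1st degree of D major; the borrowing shows in the chord quality. D–F–A is a minor chord — the form found in D minor, not the diatonic I (D). Borrowed into D major it is written i.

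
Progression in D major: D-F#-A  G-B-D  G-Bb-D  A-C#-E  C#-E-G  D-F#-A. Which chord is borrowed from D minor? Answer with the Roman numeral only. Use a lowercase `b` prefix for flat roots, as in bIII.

In D major the diatonic chords are D, Em, F#m, G, A, Bm, C#dim. D–F#–A = D, G–B–D = G, A–C#–E = A and C#–E–G = C#dim are all diatonic. G–Bb–D is not: scale degree 4 in D major carries G (IV). In D minor the chord on that degree is Gm, so here it functions as iv, borrowed from the parallel minor.

iv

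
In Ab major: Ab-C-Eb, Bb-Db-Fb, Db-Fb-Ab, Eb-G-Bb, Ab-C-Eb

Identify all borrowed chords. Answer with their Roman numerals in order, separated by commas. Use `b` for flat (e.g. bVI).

ii°, iv

Ab major has the diatonic set Ab, Bbm, Cm, Db, Eb, Fm, Gdim. Ab–C–Eb = Ab and Eb–G–Bb = Eb are both diatonic. Bb–Db–Fb doesn't fit — on degree 2 Ab major would have Bbm (ii). Bbdim is the degree-2 chord of Ab minor, so it is the borrowed ii°. But Db–Fb–Ab is foreign: the diatonic IV on degree 4 is Db, whereas Dbm comes from Ab minor. It is labeled iv.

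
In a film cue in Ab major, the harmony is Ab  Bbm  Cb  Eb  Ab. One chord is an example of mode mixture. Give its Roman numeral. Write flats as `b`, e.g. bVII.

bIII

In Ab major the diatonic chords are Ab, Bbm, Cm, Db, Eb, Fm, Gdim. Of the given chords, Ab, Bbm and Eb are diatonic. Cb (Cb–Eb–Gb) doesn't fit — on degree 3 Ab major would have Cm (iii). Cb is the degree-3 chord of Ab minor, so it is the borrowed bIII.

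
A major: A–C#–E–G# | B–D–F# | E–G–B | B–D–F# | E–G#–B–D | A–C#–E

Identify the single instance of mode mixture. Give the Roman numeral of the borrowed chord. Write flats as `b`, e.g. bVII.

A major has the diatonic set A, Bm, C#m, D, E, F#m, G#dim. Of the given chords, A–C#–E–G# = Amaj7, B–D–F# = Bm, E–G#–B–D = E7 and A–C#–E = A are diatonic. E–G–B is not: scale degree 5 in A major carries E (V). In A minor the chord on that degree is Em, so here it functions as v, borrowed from the parallel minor.

v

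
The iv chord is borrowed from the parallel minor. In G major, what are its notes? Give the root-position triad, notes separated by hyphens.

C-Eb-G

iv is built on scale degree 4, which is C in both G major and its parallel. Building the minor chord from the parallel minor on C: C–Eb–G.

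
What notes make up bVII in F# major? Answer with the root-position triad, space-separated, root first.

E G# B

The root of bVII is the lowered 7th degree: E# becomes E. Stacking thirds in F# minor on E gives E–G#–B.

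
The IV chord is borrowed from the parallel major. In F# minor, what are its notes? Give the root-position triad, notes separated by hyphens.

IV is built on scale degree 4, which is B in both F# minor and its parallel. Building the major chord from the parallel major on B: B–D#–F#.

B-D#-F#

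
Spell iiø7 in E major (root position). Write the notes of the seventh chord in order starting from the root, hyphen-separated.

F#-A-C-E

iiø7 is built on scale degree 2, which is F# in both E major and its parallel. Stacking thirds in E minor on F# gives F#–A–C–E.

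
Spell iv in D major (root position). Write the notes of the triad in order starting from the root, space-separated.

iv is built on scale degree 4, which is G in both D major and its parallel. In D minor the chord on G is G–Bb–D.

G Bb D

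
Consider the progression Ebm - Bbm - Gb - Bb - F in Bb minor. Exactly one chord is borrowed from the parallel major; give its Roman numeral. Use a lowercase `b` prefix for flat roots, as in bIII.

In Bb minor (with V from harmonic minor) the diatonic chords are Bbm, Cdim, Db, Ebm, F, Gb, Ab. Of the given chords, Ebm, Bbm, Gb and F are diatonic. Bb (Bb–D–F) is not: scale degree 1 in Bb minor carries Bbm (i). In Bb major the chord on that degree is Bb, so here it functions as I, borrowed from the parallel major.

I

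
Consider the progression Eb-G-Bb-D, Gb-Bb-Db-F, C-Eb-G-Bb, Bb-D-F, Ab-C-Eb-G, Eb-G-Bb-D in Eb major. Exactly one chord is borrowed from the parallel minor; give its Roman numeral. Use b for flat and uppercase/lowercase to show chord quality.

bIIImaj7

The diatonic triads in Eb major are Eb, Fm, Gm, Ab, Bb, Cm, Ddim. Eb–G–Bb–D = Ebmaj7, C–Eb–G–Bb = Cm7, Bb–D–F = Bb and Ab–C–Eb–G = Abmaj7 all belong to that set. Gb–Bb–Db–F doesn't fit — on degree 3 Eb major would have Gm (iii). Gbmaj7 is the degree-3 chord of Eb minor, so it is the borrowed bIIImaj7.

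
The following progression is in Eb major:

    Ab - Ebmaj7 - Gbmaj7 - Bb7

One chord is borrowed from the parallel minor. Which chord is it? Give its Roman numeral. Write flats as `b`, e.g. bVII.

bIIImaj7

In Eb major the diatonic chords are Eb, Fm, Gm, Ab, Bb, Cm, Ddim. Ab, Ebmaj7 and Bb7 are all diatonic. But Gbmaj7 (Gb–Bb–Db–F) is foreign: the diatonic iii on degree 3 is Gm, whereas Gbmaj7 comes from Eb minor. It is labeled bIIImaj7.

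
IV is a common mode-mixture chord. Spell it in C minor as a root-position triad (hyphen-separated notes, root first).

F-A-C

IV is built on scale degree 4, which is F in both C minor and its parallel. Building the major chord from the parallel major on F: F–A–C.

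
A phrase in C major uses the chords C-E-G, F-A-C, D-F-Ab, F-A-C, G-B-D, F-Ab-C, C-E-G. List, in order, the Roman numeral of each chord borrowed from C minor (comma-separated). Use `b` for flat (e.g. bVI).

In C major the diatonic chords are C, Dm, Em, F, G, Am, Bdim. C–E–G = C, F–A–C = F and G–B–D = G all belong to that set. But D–F–Ab is foreign: the diatonic ii on degree 2 is Dm, whereas Ddim comes from C minor. It is labeled ii°. F–Ab–C is not: scale degree 4 in C major carries F (IV). In C minor the chord on that degree is Fm, so here it functions as iv, borrowed from the parallel minor.

ii°, iv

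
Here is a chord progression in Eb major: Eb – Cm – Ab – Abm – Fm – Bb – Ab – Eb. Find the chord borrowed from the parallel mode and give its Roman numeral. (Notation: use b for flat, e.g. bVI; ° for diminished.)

In Eb major the diatonic chords are Eb, Fm, Gm, Ab, Bb, Cm, Ddim. Eb, Cm, Ab, Fm and Bb all belong to that set. Abm (Ab–Cb–Eb) doesn't fit — on degree 4 Eb major would have Ab (IV). Abm is the degree-4 chord of Eb minor, so it is the borrowed iv.

iv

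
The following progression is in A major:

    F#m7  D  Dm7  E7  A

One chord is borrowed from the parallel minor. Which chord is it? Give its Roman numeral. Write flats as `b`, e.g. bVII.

iv7

In A major the diatonic chords are A, Bm, C#m, D, E, F#m, G#dim. F#m7, D, E7 and A are all diatonic. But Dm7 (D–F–A–C) is foreign: the diatonic IV on degree 4 is D, whereas Dm7 comes from A minor. It is labeled iv7.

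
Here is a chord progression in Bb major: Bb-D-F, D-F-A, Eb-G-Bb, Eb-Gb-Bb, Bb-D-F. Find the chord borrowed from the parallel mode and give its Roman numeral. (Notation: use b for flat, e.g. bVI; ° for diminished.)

iv

The diatonic triads in Bb major are Bb, Cm, Dm, Eb, F, Gm, Adim. Of the given chords, Bb–D–F = Bb, D–F–A = Dm and Eb–G–Bb = Eb are diatonic. Eb–Gb–Bb is not: scale degree 4 in Bb major carries Eb (IV). In Bb minor the chord on that degree is Ebm, so here it functions as iv, borrowed from the parallel minor.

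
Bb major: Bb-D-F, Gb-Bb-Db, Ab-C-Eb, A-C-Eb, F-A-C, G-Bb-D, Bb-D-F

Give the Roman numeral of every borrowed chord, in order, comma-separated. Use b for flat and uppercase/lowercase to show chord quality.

Bb major has the diatonic set Bb, Cm, Dm, Eb, F, Gm, Adim. Bb–D–F = Bb, A–C–Eb = Adim, F–A–C = F and G–Bb–D = Gm are all diatonic. Gb–Bb–Db doesn't fit — on degree 6 Bb major would have Gm (vi). Gb is the degree-6 chord of Bb minor, so it is the borrowed bVI. Ab–C–Eb doesn't fit — on degree 7 Bb major would have Adim (vii°). Ab is the degree-7 chord of Bb minor, so it is the borrowed bVII.

bVI, bVII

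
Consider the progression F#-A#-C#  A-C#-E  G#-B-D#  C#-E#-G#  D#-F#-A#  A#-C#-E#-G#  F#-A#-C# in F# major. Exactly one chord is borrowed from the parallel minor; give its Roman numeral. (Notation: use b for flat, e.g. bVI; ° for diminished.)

The diatonic triads in F# major are F#, G#m, A#m, B, C#, D#m, E#dim. F#–A#–C# = F#, G#–B–D# = G#m, C#–E#–G# = C#, D#–F#–A# = D#m and A#–C#–E#–G# = A#m7 are all diatonic. A–C#–E doesn't fit — on degree 3 F# major would have A#m (iii). A is the degree-3 chord of F# minor, so it is the borrowed bIII.

bIII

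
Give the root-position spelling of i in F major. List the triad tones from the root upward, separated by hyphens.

i is built on scale degree 1, which is F in both F major and its parallel. Stacking thirds in F minor on F gives F–Ab–C.

F-Ab-C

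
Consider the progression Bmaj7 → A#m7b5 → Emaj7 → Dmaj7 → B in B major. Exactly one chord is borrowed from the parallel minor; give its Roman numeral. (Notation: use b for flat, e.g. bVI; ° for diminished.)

The diatonic triads in B major are B, C#m, D#m, E, F#, G#m, A#dim. Bmaj7, A#m7b5, Emaj7 and B all belong to that set. Dmaj7 (D–F#–A–C#) doesn't fit — on degree 3 B major would have D#m (iii). Dmaj7 is the degree-3 chord of B minor, so it is the borrowed bIIImaj7.

bIIImaj7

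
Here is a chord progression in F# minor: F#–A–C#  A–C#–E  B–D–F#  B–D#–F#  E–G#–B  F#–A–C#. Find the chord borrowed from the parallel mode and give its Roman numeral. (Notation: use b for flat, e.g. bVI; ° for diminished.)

IV

In F# minor (with V from harmonic minor) the diatonic chords are F#m, G#dim, A, Bm, C#, D, E. Of the given chords, F#–A–C# = F#m, A–C#–E = A, B–D–F# = Bm and E–G#–B = E are diatonic. But B–D#–F# is foreign: the diatonic iv on degree 4 is Bm, whereas B comes from F# major. It is labeled IV.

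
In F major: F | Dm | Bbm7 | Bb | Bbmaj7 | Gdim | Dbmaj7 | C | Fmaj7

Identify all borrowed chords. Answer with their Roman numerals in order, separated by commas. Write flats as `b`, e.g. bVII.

The diatonic triads in F major are F, Gm, Am, Bb, C, Dm, Edim. Of the given chords, F, Dm, Bb, Bbmaj7, C and Fmaj7 are diatonic. Bbm7 (Bb–Db–F–Ab) doesn't fit — on degree 4 F major would have Bb (IV). Bbm7 is the degree-4 chord of F minor, so it is the borrowed iv7. But Gdim (G–Bb–Db) is foreign: the diatonic ii on degree 2 is Gm, whereas Gdim comes from F minor. It is labeled ii°. Dbmaj7 (Db–F–Ab–C) doesn't fit — on degree 6 F major would have Dm (vi). Dbmaj7 is the degree-6 chord of F minor, so it is the borrowed bVImaj7.

iv7, ii°, bVImaj7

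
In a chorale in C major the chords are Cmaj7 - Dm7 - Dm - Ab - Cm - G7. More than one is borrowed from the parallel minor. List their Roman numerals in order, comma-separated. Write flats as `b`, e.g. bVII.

bVI, i

The diatonic triads in C major are C, Dm, Em, F, G, Am, Bdim. Of the given chords, Cmaj7, Dm7, Dm and G7 are diatonic. But Ab (Ab–C–Eb) is foreign: the diatonic vi on degree 6 is Am, whereas Ab comes from C minor. It is labeled bVI. But Cm (C–Eb–G) is foreign: the diatonic I on degree 1 is C, whereas Cm comes from C minor. It is labeled i.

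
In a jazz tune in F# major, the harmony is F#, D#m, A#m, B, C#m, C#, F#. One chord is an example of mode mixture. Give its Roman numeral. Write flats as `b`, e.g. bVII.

v

The diatonic triads in F# major are F#, G#m, A#m, B, C#, D#m, E#dim. F#, D#m, A#m, B and C# all belong to that set. C#m (C#–E–G#) doesn't fit — on degree 5 F# major would have C# (V). C#m is the degree-5 chord of F# minor, so it is the borrowed v.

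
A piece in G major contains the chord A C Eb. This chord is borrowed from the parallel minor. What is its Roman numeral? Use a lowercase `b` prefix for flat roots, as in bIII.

A is scale degree 2 in G major. Diatonically G major has Am (ii) on that degree; A–C–Eb is instead the diminished chord native to G minor, so it takes the label ii°.

ii°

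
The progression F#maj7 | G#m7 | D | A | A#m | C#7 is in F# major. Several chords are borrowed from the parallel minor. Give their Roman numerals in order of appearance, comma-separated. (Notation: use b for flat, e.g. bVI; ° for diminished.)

bVI, bIII

F# major has the diatonic set F#, G#m, A#m, B, C#, D#m, E#dim. F#maj7, G#m7, A#m and C#7 all belong to that set. D (D–F#–A) doesn't fit — on degree 6 F# major would have D#m (vi). D is the degree-6 chord of F# minor, so it is the borrowed bVI. A (A–C#–E) doesn't fit — on degree 3 F# major would have A#m (iii). A is the degree-3 chord of F# minor, so it is the borrowed bIII.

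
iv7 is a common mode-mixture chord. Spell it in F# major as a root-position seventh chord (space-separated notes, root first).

iv7 is built on scale degree 4, which is B in both F# major and its parallel. Stacking thirds in F# minor on B gives B–D–F#–A.

B D F# A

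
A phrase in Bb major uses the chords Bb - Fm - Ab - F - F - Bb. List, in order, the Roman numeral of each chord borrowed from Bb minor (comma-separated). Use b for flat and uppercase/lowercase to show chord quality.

v, bVII

In Bb major the diatonic chords are Bb, Cm, Dm, Eb, F, Gm, Adim. Of the given chords, Bb and F are diatonic. Fm (F–Ab–C) doesn't fit — on degree 5 Bb major would have F (V). Fm is the degree-5 chord of Bb minor, so it is the borrowed v. But Ab (Ab–C–Eb) is foreign: the diatonic vii° on degree 7 is Adim, whereas Ab comes from Bb minor. It is labeled bVII.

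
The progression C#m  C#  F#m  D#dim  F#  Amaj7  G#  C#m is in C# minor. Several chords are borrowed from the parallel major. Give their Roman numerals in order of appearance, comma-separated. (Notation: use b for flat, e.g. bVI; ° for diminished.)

C# minor has the diatonic set C#m, D#dim, E, F#m, G#, A, B (with V from harmonic minor). C#m, F#m, D#dim, Amaj7 and G# are all diatonic. But C# (C#–E#–G#) is foreign: the diatonic i on degree 1 is C#m, whereas C# comes from C# major. It is labeled I. F# (F#–A#–C#) doesn't fit — on degree 4 C# minor would have F#m (iv). F# is the degree-4 chord of C# major, so it is the borrowed IV.

I, IV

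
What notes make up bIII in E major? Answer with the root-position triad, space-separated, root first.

The root of bIII is the lowered 3rd degree: G# becomes G. Building the major chord from the parallel minor on G: G–B–D.

G B D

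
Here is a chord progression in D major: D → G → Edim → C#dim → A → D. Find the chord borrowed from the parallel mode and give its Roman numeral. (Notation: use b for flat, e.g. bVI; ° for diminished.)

ii°

D major has the diatonic set D, Em, F#m, G, A, Bm, C#dim. D, G, C#dim and A all belong to that set. Edim (E–G–Bb) is not: scale degree 2 in D major carries Em (ii). In D minor the chord on that degree is Edim, so here it functions as ii°, borrowed from the parallel minor.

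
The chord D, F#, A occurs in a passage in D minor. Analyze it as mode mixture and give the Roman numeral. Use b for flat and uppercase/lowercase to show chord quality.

I

The root D is the diatonic 1st degree of D minor; the borrowing shows in the chord quality. The diatonic chord on degree 1 would be Dm (i), but D–F#–A is the major chord from D major. As a borrowed chord it is labeled I.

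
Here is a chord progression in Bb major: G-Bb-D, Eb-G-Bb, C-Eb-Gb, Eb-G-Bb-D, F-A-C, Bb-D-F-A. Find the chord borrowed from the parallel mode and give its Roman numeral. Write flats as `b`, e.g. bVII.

ii°

In Bb major the diatonic chords are Bb, Cm, Dm, Eb, F, Gm, Adim. Of the given chords, G–Bb–D = Gm, Eb–G–Bb = Eb, Eb–G–Bb–D = Ebmaj7, F–A–C = F and Bb–D–F–A = Bbmaj7 are diatonic. C–Eb–Gb is not: scale degree 2 in Bb major carries Cm (ii). In Bb minor the chord on that degree is Cdim, so here it functions as ii°, borrowed from the parallel minor.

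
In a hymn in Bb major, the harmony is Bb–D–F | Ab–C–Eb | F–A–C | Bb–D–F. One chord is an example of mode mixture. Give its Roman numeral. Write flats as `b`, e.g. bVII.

bVII

Bb major has the diatonic set Bb, Cm, Dm, Eb, F, Gm, Adim. Bb–D–F = Bb and F–A–C = F are both diatonic. But Ab–C–Eb is foreign: the diatonic vii° on degree 7 is Adim, whereas Ab comes from Bb minor. It is labeled bVII.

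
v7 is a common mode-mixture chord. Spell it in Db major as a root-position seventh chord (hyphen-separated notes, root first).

Ab-Cb-Eb-Gb

v7 is built on scale degree 5, which is Ab in both Db major and its parallel. Stacking thirds in Db minor on Ab gives Ab–Cb–Eb–Gb.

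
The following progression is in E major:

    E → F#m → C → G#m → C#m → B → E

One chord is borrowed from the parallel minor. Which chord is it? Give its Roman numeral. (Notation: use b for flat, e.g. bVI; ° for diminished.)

bVI

In E major the diatonic chords are E, F#m, G#m, A, B, C#m, D#dim. E, F#m, G#m, C#m and B are all diatonic. C (C–E–G) is not: scale degree 6 in E major carries C#m (vi). In E minor the chord on that degree is C, so here it functions as bVI, borrowed from the parallel minor.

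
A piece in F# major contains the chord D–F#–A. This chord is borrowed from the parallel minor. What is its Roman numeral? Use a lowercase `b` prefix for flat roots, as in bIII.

D is the lowered form of scale degree 6 in F# major (the diatonic degree 6 is D#). D–F#–A is a major chord — the form found in F# minor, not the diatonic vi (D#m). Borrowed into F# major it is written bVI.

bVI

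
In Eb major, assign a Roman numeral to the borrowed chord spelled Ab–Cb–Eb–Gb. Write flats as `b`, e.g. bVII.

iv7

Ab is scale degree 4 in Eb major. Diatonically Eb major has Ab (IV) on that degree; Ab–Cb–Eb–Gb is instead the minor-seventh chord native to Eb minor, so it takes the label iv7.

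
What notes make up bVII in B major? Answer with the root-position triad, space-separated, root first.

A C# E

The root of bVII is the lowered 7th degree: A# becomes A. Building the major chord from the parallel minor on A: A–C#–E.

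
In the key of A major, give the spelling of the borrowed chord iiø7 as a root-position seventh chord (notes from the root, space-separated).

The root, B, is scale degree 2 — the same note in A major and A minor; only the chord quality changes. In A minor the chord on B is B–D–F–A.

B D F A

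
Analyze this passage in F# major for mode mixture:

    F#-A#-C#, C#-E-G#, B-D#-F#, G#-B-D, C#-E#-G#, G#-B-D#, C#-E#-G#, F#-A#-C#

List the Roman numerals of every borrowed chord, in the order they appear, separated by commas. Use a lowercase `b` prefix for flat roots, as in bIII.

The diatonic triads in F# major are F#, G#m, A#m, B, C#, D#m, E#dim. Of the given chords, F#–A#–C# = F#, B–D#–F# = B, C#–E#–G# = C# and G#–B–D# = G#m are diatonic. C#–E–G# is not: scale degree 5 in F# major carries C# (V). In F# minor the chord on that degree is C#m, so here it functions as v, borrowed from the parallel minor. But G#–B–D is foreign: the diatonic ii on degree 2 is G#m, whereas G#dim comes from F# minor. It is labeled ii°.

v, ii°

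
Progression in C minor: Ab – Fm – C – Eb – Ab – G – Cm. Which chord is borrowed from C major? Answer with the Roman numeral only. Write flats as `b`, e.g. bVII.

I

C minor has the diatonic set Cm, Ddim, Eb, Fm, G, Ab, Bb (with V from harmonic minor). Ab, Fm, Eb, G and Cm all belong to that set. C (C–E–G) doesn't fit — on degree 1 C minor would have Cm (i). C is the degree-1 chord of C major, so it is the borrowed I.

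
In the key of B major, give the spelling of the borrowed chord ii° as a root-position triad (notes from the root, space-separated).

C# E G

ii° is built on scale degree 2, which is C# in both B major and its parallel. In B minor the chord on C# is C#–E–G.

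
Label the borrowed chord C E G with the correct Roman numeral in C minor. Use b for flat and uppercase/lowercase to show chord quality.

I

The root C is the diatonic 1st degree of C minor; the borrowing shows in the chord quality. C–E–G is a major chord — the form found in C major, not the diatonic i (Cm). Borrowed into C minor it is written I.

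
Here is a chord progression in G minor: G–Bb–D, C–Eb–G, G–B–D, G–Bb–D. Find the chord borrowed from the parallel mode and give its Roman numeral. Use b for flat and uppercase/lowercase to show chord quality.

In G minor (with V from harmonic minor) the diatonic chords are Gm, Adim, Bb, Cm, D, Eb, F. G–Bb–D = Gm and C–Eb–G = Cm are both diatonic. G–B–D doesn't fit — on degree 1 G minor would have Gm (i). G is the degree-1 chord of G major, so it is the borrowed I.

I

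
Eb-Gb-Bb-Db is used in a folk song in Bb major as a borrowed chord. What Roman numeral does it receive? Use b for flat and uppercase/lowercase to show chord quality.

The root Eb is the diatonic 4th degree of Bb major; the borrowing shows in the chord quality. Diatonically Bb major has Eb (IV) on that degree; Eb–Gb–Bb–Db is instead the minor-seventh chord native to Bb minor, so it takes the label iv7.

iv7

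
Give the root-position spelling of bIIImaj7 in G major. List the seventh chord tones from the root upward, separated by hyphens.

Bb-D-F-A

Scale degree 3 in G major is B. bIIImaj7 uses the lowered form, Bb, taken from G minor. Building the major-seventh chord from the parallel minor on Bb: Bb–D–F–A.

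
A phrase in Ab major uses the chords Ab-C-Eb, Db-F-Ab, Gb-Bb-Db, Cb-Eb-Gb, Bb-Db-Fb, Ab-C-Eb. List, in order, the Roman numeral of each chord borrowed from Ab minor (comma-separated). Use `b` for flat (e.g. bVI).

bVII, bIII, ii°

Ab major has the diatonic set Ab, Bbm, Cm, Db, Eb, Fm, Gdim. Ab–C–Eb = Ab and Db–F–Ab = Db are both diatonic. But Gb–Bb–Db is foreign: the diatonic vii° on degree 7 is Gdim, whereas Gb comes from Ab minor. It is labeled bVII. Cb–Eb–Gb is not: scale degree 3 in Ab major carries Cm (iii). In Ab minor the chord on that degree is Cb, so here it functions as bIII, borrowed from the parallel minor. But Bb–Db–Fb is foreign: the diatonic ii on degree 2 is Bbm, whereas Bbdim comes from Ab minor. It is labeled ii°.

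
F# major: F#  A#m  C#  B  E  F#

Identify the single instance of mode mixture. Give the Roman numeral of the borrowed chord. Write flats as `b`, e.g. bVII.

The diatonic triads in F# major are F#, G#m, A#m, B, C#, D#m, E#dim. Of the given chords, F#, A#m, C# and B are diatonic. E (E–G#–B) is not: scale degree 7 in F# major carries E#dim (vii°). In F# minor the chord on that degree is E, so here it functions as bVII, borrowed from the parallel minor.

bVII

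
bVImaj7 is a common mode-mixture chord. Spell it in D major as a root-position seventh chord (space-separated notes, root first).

The root of bVImaj7 is the lowered 6th degree: B becomes Bb. In D minor the chord on Bb is Bb–D–F–A.

Bb D F A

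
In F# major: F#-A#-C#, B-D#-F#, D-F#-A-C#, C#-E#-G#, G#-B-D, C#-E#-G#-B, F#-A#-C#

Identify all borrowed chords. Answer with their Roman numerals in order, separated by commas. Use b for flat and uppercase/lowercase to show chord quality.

bVImaj7, ii°

In F# major the diatonic chords are F#, G#m, A#m, B, C#, D#m, E#dim. F#–A#–C# = F#, B–D#–F# = B, C#–E#–G# = C# and C#–E#–G#–B = C#7 all belong to that set. D–F#–A–C# is not: scale degree 6 in F# major carries D#m (vi). In F# minor the chord on that degree is Dmaj7, so here it functions as bVImaj7, borrowed from the parallel minor. G#–B–D doesn't fit — on degree 2 F# major would have G#m (ii). G#dim is the degree-2 chord of F# minor, so it is the borrowed ii°.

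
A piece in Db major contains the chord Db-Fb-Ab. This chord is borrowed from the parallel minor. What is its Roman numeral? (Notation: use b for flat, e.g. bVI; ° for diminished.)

i

Db is scale degree 1 in Db major. The diatonic chord on degree 1 would be Db (I), but Db–Fb–Ab is the minor chord from Db minor. As a borrowed chord it is labeled i.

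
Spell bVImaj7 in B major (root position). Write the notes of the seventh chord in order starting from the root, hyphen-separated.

bVImaj7 is built on the lowered scale degree 6. In B major degree 6 is G#; lowered it becomes G. Building the major-seventh chord from the parallel minor on G: G–B–D–F#.

G-B-D-F#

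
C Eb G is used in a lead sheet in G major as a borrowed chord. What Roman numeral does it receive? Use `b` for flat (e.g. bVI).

The root C is the diatonic 4th degree of G major; the borrowing shows in the chord quality. Diatonically G major has C (IV) on that degree; C–Eb–G is instead the minor chord native to G minor, so it takes the label iv.

iv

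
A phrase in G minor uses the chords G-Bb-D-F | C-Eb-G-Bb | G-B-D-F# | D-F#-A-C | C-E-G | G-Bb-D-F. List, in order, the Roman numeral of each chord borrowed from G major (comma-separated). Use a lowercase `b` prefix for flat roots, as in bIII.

In G minor (with V from harmonic minor) the diatonic chords are Gm, Adim, Bb, Cm, D, Eb, F. G–Bb–D–F = Gm7, C–Eb–G–Bb = Cm7 and D–F#–A–C = D7 are all diatonic. But G–B–D–F# is foreign: the diatonic i on degree 1 is Gm, whereas Gmaj7 comes from G major. It is labeled Imaj7. C–E–G doesn't fit — on degree 4 G minor would have Cm (iv). C is the degree-4 chord of G major, so it is the borrowed IV.

Imaj7, IV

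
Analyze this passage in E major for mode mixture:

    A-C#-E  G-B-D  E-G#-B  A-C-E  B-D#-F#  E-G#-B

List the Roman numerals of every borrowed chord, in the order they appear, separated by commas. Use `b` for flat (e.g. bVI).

The diatonic triads in E major are E, F#m, G#m, A, B, C#m, D#dim. Of the given chords, A–C#–E = A, E–G#–B = E and B–D#–F# = B are diatonic. G–B–D is not: scale degree 3 in E major carries G#m (iii). In E minor the chord on that degree is G, so here it functions as bIII, borrowed from the parallel minor. A–C–E doesn't fit — on degree 4 E major would have A (IV). Am is the degree-4 chord of E minor, so it is the borrowed iv.

bIII, iv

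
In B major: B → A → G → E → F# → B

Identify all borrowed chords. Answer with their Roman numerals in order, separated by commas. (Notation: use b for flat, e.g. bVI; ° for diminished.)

The diatonic triads in B major are B, C#m, D#m, E, F#, G#m, A#dim. B, E and F# are all diatonic. A (A–C#–E) is not: scale degree 7 in B major carries A#dim (vii°). In B minor the chord on that degree is A, so here it functions as bVII, borrowed from the parallel minor. But G (G–B–D) is foreign: the diatonic vi on degree 6 is G#m, whereas G comes from B minor. It is labeled bVI.

bVII, bVI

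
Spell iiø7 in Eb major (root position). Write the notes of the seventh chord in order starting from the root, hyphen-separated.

iiø7 is built on scale degree 2, which is F in both Eb major and its parallel. Building the half-diminished-seventh chord from the parallel minor on F: F–Ab–Cb–Eb.

F-Ab-Cb-Eb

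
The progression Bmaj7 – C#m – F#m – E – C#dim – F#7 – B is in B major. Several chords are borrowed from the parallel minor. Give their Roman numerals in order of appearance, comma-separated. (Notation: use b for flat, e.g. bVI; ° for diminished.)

The diatonic triads in B major are B, C#m, D#m, E, F#, G#m, A#dim. Of the given chords, Bmaj7, C#m, E, F#7 and B are diatonic. F#m (F#–A–C#) is not: scale degree 5 in B major carries F# (V). In B minor the chord on that degree is F#m, so here it functions as v, borrowed from the parallel minor. C#dim (C#–E–G) doesn't fit — on degree 2 B major would have C#m (ii). C#dim is the degree-2 chord of B minor, so it is the borrowed ii°.

v, ii°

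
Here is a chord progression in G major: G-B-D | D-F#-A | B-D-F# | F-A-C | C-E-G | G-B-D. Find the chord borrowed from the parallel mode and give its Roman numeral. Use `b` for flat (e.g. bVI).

G major has the diatonic set G, Am, Bm, C, D, Em, F#dim. G–B–D = G, D–F#–A = D, B–D–F# = Bm and C–E–G = C all belong to that set. But F–A–C is foreign: the diatonic vii° on degree 7 is F#dim, whereas F comes from G minor. It is labeled bVII.

bVII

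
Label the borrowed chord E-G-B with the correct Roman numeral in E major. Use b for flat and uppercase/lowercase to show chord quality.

The root E is the diatonic 1st degree of E major; the borrowing shows in the chord quality. E–G–B is a minor chord — the form found in E minor, not the diatonic I (E). Borrowed into E major it is written i.

i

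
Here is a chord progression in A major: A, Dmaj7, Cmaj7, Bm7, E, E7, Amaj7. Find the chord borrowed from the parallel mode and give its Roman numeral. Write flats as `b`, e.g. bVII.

bIIImaj7

A major has the diatonic set A, Bm, C#m, D, E, F#m, G#dim. A, Dmaj7, Bm7, E, E7 and Amaj7 all belong to that set. But Cmaj7 (C–E–G–B) is foreign: the diatonic iii on degree 3 is C#m, whereas Cmaj7 comes from A minor. It is labeled bIIImaj7.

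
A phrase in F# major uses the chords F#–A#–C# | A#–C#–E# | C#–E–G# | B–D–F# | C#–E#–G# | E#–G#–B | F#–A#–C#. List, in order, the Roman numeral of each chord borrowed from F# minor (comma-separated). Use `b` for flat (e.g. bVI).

v, iv

In F# major the diatonic chords are F#, G#m, A#m, B, C#, D#m, E#dim. F#–A#–C# = F#, A#–C#–E# = A#m, C#–E#–G# = C# and E#–G#–B = E#dim are all diatonic. C#–E–G# doesn't fit — on degree 5 F# major would have C# (V). C#m is the degree-5 chord of F# minor, so it is the borrowed v. B–D–F# doesn't fit — on degree 4 F# major would have B (IV). Bm is the degree-4 chord of F# minor, so it is the borrowed iv.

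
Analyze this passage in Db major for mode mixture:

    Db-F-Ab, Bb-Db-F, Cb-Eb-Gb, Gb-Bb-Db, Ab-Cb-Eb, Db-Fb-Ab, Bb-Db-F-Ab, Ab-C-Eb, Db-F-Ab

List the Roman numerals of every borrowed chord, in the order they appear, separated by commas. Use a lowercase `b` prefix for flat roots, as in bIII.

bVII, v, i

Db major has the diatonic set Db, Ebm, Fm, Gb, Ab, Bbm, Cdim. Of the given chords, Db–F–Ab = Db, Bb–Db–F = Bbm, Gb–Bb–Db = Gb, Bb–Db–F–Ab = Bbm7 and Ab–C–Eb = Ab are diatonic. But Cb–Eb–Gb is foreign: the diatonic vii° on degree 7 is Cdim, whereas Cb comes from Db minor. It is labeled bVII. Ab–Cb–Eb doesn't fit — on degree 5 Db major would have Ab (V). Abm is the degree-5 chord of Db minor, so it is the borrowed v. Db–Fb–Ab is not: scale degree 1 in Db major carries Db (I). In Db minor the chord on that degree is Dbm, so here it functions as i, borrowed from the parallel minor.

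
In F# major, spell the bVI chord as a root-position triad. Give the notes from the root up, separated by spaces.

D F# A

The root of bVI is the lowered 6th degree: D# becomes D. Stacking thirds in F# minor on D gives D–F#–A.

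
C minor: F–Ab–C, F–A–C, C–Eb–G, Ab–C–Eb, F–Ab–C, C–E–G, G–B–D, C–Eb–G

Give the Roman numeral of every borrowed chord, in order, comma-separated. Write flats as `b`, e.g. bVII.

In C minor (with V from harmonic minor) the diatonic chords are Cm, Ddim, Eb, Fm, G, Ab, Bb. F–Ab–C = Fm, C–Eb–G = Cm, Ab–C–Eb = Ab and G–B–D = G are all diatonic. But F–A–C is foreign: the diatonic iv on degree 4 is Fm, whereas F comes from C major. It is labeled IV. But C–E–G is foreign: the diatonic i on degree 1 is Cm, whereas C comes from C major. It is labeled I.

IV, I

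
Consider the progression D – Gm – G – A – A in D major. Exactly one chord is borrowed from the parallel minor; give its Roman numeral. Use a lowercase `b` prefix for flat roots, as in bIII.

The diatonic triads in D major are D, Em, F#m, G, A, Bm, C#dim. Of the given chords, D, G and A are diatonic. Gm (G–Bb–D) doesn't fit — on degree 4 D major would have G (IV). Gm is the degree-4 chord of D minor, so it is the borrowed iv.

iv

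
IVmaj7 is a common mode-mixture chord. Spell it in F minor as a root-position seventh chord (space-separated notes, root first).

IVmaj7 is built on scale degree 4, which is Bb in both F minor and its parallel. In F major the chord on Bb is Bb–D–F–A.

Bb D F A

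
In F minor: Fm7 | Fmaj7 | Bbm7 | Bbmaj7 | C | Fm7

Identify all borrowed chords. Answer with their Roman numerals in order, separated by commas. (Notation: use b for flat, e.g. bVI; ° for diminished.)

The diatonic triads in F minor (with V from harmonic minor) are Fm, Gdim, Ab, Bbm, C, Db, Eb. Fm7, Bbm7 and C are all diatonic. Fmaj7 (F–A–C–E) doesn't fit — on degree 1 F minor would have Fm (i). Fmaj7 is the degree-1 chord of F major, so it is the borrowed Imaj7. But Bbmaj7 (Bb–D–F–A) is foreign: the diatonic iv on degree 4 is Bbm, whereas Bbmaj7 comes from F major. It is labeled IVmaj7.

Imaj7, IVmaj7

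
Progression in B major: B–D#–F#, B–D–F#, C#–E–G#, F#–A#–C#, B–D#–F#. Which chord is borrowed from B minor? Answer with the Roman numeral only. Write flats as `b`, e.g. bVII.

i

The diatonic triads in B major are B, C#m, D#m, E, F#, G#m, A#dim. Of the given chords, B–D#–F# = B, C#–E–G# = C#m and F#–A#–C# = F# are diatonic. But B–D–F# is foreign: the diatonic I on degree 1 is B, whereas Bm comes from B minor. It is labeled i.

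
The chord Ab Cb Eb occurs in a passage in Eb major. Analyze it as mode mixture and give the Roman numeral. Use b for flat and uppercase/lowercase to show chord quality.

The root Ab is the diatonic 4th degree of Eb major; the borrowing shows in the chord quality. The diatonic chord on degree 4 would be Ab (IV), but Ab–Cb–Eb is the minor chord from Eb minor. As a borrowed chord it is labeled iv.

iv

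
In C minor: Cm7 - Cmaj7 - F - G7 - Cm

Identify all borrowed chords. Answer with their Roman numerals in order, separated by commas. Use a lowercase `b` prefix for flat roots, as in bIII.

In C minor (with V from harmonic minor) the diatonic chords are Cm, Ddim, Eb, Fm, G, Ab, Bb. Cm7, G7 and Cm are all diatonic. Cmaj7 (C–E–G–B) is not: scale degree 1 in C minor carries Cm (i). In C major the chord on that degree is Cmaj7, so here it functions as Imaj7, borrowed from the parallel major. But F (F–A–C) is foreign: the diatonic iv on degree 4 is Fm, whereas F comes from C major. It is labeled IV.

Imaj7, IV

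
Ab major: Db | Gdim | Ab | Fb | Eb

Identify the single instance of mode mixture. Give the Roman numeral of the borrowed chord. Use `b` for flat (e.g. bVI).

Ab major has the diatonic set Ab, Bbm, Cm, Db, Eb, Fm, Gdim. Db, Gdim, Ab and Eb are all diatonic. Fb (Fb–Ab–Cb) doesn't fit — on degree 6 Ab major would have Fm (vi). Fb is the degree-6 chord of Ab minor, so it is the borrowed bVI.

bVI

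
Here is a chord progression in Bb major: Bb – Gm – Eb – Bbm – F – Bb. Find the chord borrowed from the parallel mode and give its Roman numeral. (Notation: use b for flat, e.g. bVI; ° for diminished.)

Bb major has the diatonic set Bb, Cm, Dm, Eb, F, Gm, Adim. Bb, Gm, Eb and F are all diatonic. Bbm (Bb–Db–F) doesn't fit — on degree 1 Bb major would have Bb (I). Bbm is the degree-1 chord of Bb minor, so it is the borrowed i.

i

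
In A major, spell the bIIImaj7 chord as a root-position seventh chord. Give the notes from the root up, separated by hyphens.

bIIImaj7 is built on the lowered scale degree 3. In A major degree 3 is C#; lowered it becomes C. Building the major-seventh chord from the parallel minor on C: C–E–G–B.

C-E-G-B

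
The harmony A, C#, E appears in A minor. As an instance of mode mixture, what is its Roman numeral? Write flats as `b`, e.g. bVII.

A is scale degree 1 in A minor. A–C#–E is a major chord — the form found in A major, not the diatonic i (Am). Borrowed into A minor it is written I.

I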